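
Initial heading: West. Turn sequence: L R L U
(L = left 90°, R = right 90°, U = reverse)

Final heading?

Start: West
  L (left (90° counter-clockwise)) -> South
  R (right (90° clockwise)) -> West
  L (left (90° counter-clockwise)) -> South
  U (U-turn (180°)) -> North
Final: North

Answer: Final heading: North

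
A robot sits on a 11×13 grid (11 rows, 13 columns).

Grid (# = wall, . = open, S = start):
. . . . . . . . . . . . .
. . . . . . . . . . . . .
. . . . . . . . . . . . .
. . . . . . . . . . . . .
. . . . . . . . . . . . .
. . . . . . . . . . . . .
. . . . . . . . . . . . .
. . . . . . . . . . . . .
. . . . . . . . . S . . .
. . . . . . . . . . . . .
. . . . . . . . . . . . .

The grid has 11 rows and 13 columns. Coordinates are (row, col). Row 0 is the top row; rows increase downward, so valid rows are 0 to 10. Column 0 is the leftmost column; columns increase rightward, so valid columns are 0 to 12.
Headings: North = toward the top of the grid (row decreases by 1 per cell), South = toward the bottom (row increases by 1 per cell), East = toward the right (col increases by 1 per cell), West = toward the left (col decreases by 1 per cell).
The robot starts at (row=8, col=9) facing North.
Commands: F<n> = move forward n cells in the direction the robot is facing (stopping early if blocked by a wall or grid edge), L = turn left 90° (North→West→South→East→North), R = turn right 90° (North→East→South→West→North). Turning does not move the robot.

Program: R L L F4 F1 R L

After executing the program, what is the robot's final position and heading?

Start: (row=8, col=9), facing North
  R: turn right, now facing East
  L: turn left, now facing North
  L: turn left, now facing West
  F4: move forward 4, now at (row=8, col=5)
  F1: move forward 1, now at (row=8, col=4)
  R: turn right, now facing North
  L: turn left, now facing West
Final: (row=8, col=4), facing West

Answer: Final position: (row=8, col=4), facing West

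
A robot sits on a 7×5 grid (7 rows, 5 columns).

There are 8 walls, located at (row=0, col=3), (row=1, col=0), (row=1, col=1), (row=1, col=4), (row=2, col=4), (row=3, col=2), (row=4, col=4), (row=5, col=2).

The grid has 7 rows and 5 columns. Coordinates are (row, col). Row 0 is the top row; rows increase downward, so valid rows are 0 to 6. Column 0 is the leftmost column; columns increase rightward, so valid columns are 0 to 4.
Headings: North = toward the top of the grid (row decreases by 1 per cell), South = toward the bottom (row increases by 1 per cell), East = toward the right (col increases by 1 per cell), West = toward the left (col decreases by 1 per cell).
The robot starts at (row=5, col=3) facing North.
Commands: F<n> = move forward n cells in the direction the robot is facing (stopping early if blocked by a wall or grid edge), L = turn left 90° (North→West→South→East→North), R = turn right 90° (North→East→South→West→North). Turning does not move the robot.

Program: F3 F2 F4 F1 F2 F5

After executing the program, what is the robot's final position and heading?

Answer: Final position: (row=1, col=3), facing North

Derivation:
Start: (row=5, col=3), facing North
  F3: move forward 3, now at (row=2, col=3)
  F2: move forward 1/2 (blocked), now at (row=1, col=3)
  F4: move forward 0/4 (blocked), now at (row=1, col=3)
  F1: move forward 0/1 (blocked), now at (row=1, col=3)
  F2: move forward 0/2 (blocked), now at (row=1, col=3)
  F5: move forward 0/5 (blocked), now at (row=1, col=3)
Final: (row=1, col=3), facing North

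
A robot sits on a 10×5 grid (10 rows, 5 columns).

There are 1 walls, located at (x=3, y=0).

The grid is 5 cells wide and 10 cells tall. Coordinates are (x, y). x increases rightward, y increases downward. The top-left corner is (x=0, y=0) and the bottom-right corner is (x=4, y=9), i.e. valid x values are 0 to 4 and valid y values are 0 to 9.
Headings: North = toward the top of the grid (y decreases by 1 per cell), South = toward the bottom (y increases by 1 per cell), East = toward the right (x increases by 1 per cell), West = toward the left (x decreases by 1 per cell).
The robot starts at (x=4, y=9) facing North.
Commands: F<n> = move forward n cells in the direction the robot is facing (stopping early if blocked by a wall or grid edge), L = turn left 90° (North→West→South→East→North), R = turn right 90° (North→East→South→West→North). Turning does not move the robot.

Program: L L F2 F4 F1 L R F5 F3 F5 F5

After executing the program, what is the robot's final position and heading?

Start: (x=4, y=9), facing North
  L: turn left, now facing West
  L: turn left, now facing South
  F2: move forward 0/2 (blocked), now at (x=4, y=9)
  F4: move forward 0/4 (blocked), now at (x=4, y=9)
  F1: move forward 0/1 (blocked), now at (x=4, y=9)
  L: turn left, now facing East
  R: turn right, now facing South
  F5: move forward 0/5 (blocked), now at (x=4, y=9)
  F3: move forward 0/3 (blocked), now at (x=4, y=9)
  F5: move forward 0/5 (blocked), now at (x=4, y=9)
  F5: move forward 0/5 (blocked), now at (x=4, y=9)
Final: (x=4, y=9), facing South

Answer: Final position: (x=4, y=9), facing South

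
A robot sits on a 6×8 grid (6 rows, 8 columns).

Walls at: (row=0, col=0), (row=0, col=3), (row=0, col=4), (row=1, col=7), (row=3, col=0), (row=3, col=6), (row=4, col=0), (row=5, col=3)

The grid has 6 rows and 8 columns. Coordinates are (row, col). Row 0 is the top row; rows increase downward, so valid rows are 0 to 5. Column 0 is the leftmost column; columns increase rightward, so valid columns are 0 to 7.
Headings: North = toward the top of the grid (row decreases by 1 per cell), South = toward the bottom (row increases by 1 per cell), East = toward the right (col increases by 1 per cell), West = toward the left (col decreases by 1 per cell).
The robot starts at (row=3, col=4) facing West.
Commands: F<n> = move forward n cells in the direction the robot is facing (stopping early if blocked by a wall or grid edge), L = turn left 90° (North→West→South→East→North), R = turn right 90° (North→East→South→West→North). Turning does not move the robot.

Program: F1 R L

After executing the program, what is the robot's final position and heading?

Answer: Final position: (row=3, col=3), facing West

Derivation:
Start: (row=3, col=4), facing West
  F1: move forward 1, now at (row=3, col=3)
  R: turn right, now facing North
  L: turn left, now facing West
Final: (row=3, col=3), facing West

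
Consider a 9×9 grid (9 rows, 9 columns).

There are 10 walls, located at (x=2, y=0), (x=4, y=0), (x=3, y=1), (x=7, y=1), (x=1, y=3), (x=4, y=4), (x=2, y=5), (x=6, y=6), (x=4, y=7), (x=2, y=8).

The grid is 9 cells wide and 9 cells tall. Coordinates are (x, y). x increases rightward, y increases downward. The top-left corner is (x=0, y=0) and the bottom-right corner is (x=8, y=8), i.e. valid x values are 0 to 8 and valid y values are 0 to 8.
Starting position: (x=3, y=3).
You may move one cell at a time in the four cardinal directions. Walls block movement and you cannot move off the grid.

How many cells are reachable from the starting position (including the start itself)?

Answer: Reachable cells: 70

Derivation:
BFS flood-fill from (x=3, y=3):
  Distance 0: (x=3, y=3)
  Distance 1: (x=3, y=2), (x=2, y=3), (x=4, y=3), (x=3, y=4)
  Distance 2: (x=2, y=2), (x=4, y=2), (x=5, y=3), (x=2, y=4), (x=3, y=5)
  Distance 3: (x=2, y=1), (x=4, y=1), (x=1, y=2), (x=5, y=2), (x=6, y=3), (x=1, y=4), (x=5, y=4), (x=4, y=5), (x=3, y=6)
  Distance 4: (x=1, y=1), (x=5, y=1), (x=0, y=2), (x=6, y=2), (x=7, y=3), (x=0, y=4), (x=6, y=4), (x=1, y=5), (x=5, y=5), (x=2, y=6), (x=4, y=6), (x=3, y=7)
  Distance 5: (x=1, y=0), (x=5, y=0), (x=0, y=1), (x=6, y=1), (x=7, y=2), (x=0, y=3), (x=8, y=3), (x=7, y=4), (x=0, y=5), (x=6, y=5), (x=1, y=6), (x=5, y=6), (x=2, y=7), (x=3, y=8)
  Distance 6: (x=0, y=0), (x=6, y=0), (x=8, y=2), (x=8, y=4), (x=7, y=5), (x=0, y=6), (x=1, y=7), (x=5, y=7), (x=4, y=8)
  Distance 7: (x=7, y=0), (x=8, y=1), (x=8, y=5), (x=7, y=6), (x=0, y=7), (x=6, y=7), (x=1, y=8), (x=5, y=8)
  Distance 8: (x=8, y=0), (x=8, y=6), (x=7, y=7), (x=0, y=8), (x=6, y=8)
  Distance 9: (x=8, y=7), (x=7, y=8)
  Distance 10: (x=8, y=8)
Total reachable: 70 (grid has 71 open cells total)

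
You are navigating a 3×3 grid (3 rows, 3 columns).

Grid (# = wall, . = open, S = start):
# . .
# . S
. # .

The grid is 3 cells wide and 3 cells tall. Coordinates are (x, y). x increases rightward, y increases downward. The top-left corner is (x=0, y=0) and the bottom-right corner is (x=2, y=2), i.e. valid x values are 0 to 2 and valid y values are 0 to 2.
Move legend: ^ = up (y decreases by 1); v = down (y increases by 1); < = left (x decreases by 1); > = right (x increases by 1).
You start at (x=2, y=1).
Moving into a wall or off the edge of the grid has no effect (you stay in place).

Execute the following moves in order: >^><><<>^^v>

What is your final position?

Answer: Final position: (x=2, y=1)

Derivation:
Start: (x=2, y=1)
  > (right): blocked, stay at (x=2, y=1)
  ^ (up): (x=2, y=1) -> (x=2, y=0)
  > (right): blocked, stay at (x=2, y=0)
  < (left): (x=2, y=0) -> (x=1, y=0)
  > (right): (x=1, y=0) -> (x=2, y=0)
  < (left): (x=2, y=0) -> (x=1, y=0)
  < (left): blocked, stay at (x=1, y=0)
  > (right): (x=1, y=0) -> (x=2, y=0)
  ^ (up): blocked, stay at (x=2, y=0)
  ^ (up): blocked, stay at (x=2, y=0)
  v (down): (x=2, y=0) -> (x=2, y=1)
  > (right): blocked, stay at (x=2, y=1)
Final: (x=2, y=1)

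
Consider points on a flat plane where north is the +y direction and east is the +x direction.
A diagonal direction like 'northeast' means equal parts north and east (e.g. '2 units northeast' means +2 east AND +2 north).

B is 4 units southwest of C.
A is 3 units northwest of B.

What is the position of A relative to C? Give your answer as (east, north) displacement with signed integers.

Answer: A is at (east=-7, north=-1) relative to C.

Derivation:
Place C at the origin (east=0, north=0).
  B is 4 units southwest of C: delta (east=-4, north=-4); B at (east=-4, north=-4).
  A is 3 units northwest of B: delta (east=-3, north=+3); A at (east=-7, north=-1).
Therefore A relative to C: (east=-7, north=-1).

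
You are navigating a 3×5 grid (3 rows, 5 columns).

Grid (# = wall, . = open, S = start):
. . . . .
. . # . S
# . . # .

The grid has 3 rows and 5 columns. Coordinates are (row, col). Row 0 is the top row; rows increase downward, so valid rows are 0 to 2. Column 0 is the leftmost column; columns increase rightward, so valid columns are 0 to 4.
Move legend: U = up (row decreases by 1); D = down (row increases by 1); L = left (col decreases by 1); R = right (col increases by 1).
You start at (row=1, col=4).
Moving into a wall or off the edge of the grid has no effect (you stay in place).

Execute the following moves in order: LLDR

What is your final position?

Start: (row=1, col=4)
  L (left): (row=1, col=4) -> (row=1, col=3)
  L (left): blocked, stay at (row=1, col=3)
  D (down): blocked, stay at (row=1, col=3)
  R (right): (row=1, col=3) -> (row=1, col=4)
Final: (row=1, col=4)

Answer: Final position: (row=1, col=4)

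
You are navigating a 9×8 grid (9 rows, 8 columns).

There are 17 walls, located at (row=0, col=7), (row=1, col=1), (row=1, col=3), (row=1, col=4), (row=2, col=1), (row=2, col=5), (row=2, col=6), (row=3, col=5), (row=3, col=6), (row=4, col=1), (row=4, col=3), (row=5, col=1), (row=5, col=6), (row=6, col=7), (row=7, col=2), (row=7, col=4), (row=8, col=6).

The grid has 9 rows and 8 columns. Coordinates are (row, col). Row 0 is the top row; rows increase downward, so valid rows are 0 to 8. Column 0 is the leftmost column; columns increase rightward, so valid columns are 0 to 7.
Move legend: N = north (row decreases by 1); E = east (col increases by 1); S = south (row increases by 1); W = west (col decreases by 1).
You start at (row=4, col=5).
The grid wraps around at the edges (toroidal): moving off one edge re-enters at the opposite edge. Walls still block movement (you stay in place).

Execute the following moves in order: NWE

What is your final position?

Start: (row=4, col=5)
  N (north): blocked, stay at (row=4, col=5)
  W (west): (row=4, col=5) -> (row=4, col=4)
  E (east): (row=4, col=4) -> (row=4, col=5)
Final: (row=4, col=5)

Answer: Final position: (row=4, col=5)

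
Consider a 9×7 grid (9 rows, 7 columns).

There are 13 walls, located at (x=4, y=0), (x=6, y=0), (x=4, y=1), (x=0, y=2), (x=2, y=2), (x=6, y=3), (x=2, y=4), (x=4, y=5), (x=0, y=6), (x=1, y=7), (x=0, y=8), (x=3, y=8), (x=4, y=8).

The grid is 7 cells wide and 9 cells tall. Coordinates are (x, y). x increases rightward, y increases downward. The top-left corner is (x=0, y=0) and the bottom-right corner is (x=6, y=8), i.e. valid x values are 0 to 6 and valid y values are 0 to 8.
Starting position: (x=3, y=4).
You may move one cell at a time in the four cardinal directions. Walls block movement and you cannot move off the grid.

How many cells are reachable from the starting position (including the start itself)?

Answer: Reachable cells: 49

Derivation:
BFS flood-fill from (x=3, y=4):
  Distance 0: (x=3, y=4)
  Distance 1: (x=3, y=3), (x=4, y=4), (x=3, y=5)
  Distance 2: (x=3, y=2), (x=2, y=3), (x=4, y=3), (x=5, y=4), (x=2, y=5), (x=3, y=6)
  Distance 3: (x=3, y=1), (x=4, y=2), (x=1, y=3), (x=5, y=3), (x=6, y=4), (x=1, y=5), (x=5, y=5), (x=2, y=6), (x=4, y=6), (x=3, y=7)
  Distance 4: (x=3, y=0), (x=2, y=1), (x=1, y=2), (x=5, y=2), (x=0, y=3), (x=1, y=4), (x=0, y=5), (x=6, y=5), (x=1, y=6), (x=5, y=6), (x=2, y=7), (x=4, y=7)
  Distance 5: (x=2, y=0), (x=1, y=1), (x=5, y=1), (x=6, y=2), (x=0, y=4), (x=6, y=6), (x=5, y=7), (x=2, y=8)
  Distance 6: (x=1, y=0), (x=5, y=0), (x=0, y=1), (x=6, y=1), (x=6, y=7), (x=1, y=8), (x=5, y=8)
  Distance 7: (x=0, y=0), (x=6, y=8)
Total reachable: 49 (grid has 50 open cells total)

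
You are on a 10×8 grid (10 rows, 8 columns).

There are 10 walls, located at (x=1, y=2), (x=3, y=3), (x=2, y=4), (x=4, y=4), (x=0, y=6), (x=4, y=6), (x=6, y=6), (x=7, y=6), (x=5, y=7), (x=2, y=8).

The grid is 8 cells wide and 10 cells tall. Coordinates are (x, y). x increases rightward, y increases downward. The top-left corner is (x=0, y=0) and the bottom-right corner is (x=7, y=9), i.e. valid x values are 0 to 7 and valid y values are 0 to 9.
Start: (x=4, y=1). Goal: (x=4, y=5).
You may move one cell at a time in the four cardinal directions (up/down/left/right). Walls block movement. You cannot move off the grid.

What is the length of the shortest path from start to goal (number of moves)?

Answer: Shortest path length: 6

Derivation:
BFS from (x=4, y=1) until reaching (x=4, y=5):
  Distance 0: (x=4, y=1)
  Distance 1: (x=4, y=0), (x=3, y=1), (x=5, y=1), (x=4, y=2)
  Distance 2: (x=3, y=0), (x=5, y=0), (x=2, y=1), (x=6, y=1), (x=3, y=2), (x=5, y=2), (x=4, y=3)
  Distance 3: (x=2, y=0), (x=6, y=0), (x=1, y=1), (x=7, y=1), (x=2, y=2), (x=6, y=2), (x=5, y=3)
  Distance 4: (x=1, y=0), (x=7, y=0), (x=0, y=1), (x=7, y=2), (x=2, y=3), (x=6, y=3), (x=5, y=4)
  Distance 5: (x=0, y=0), (x=0, y=2), (x=1, y=3), (x=7, y=3), (x=6, y=4), (x=5, y=5)
  Distance 6: (x=0, y=3), (x=1, y=4), (x=7, y=4), (x=4, y=5), (x=6, y=5), (x=5, y=6)  <- goal reached here
One shortest path (6 moves): (x=4, y=1) -> (x=5, y=1) -> (x=5, y=2) -> (x=5, y=3) -> (x=5, y=4) -> (x=5, y=5) -> (x=4, y=5)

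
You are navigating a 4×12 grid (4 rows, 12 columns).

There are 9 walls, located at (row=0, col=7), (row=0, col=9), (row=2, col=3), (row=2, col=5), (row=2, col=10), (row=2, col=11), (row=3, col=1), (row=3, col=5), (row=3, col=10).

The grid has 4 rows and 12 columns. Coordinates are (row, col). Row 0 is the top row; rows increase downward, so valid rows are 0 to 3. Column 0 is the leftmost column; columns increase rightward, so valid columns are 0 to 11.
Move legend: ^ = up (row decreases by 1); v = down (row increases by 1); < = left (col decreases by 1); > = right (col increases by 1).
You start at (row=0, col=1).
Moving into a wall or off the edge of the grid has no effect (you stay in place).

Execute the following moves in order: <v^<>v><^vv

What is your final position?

Start: (row=0, col=1)
  < (left): (row=0, col=1) -> (row=0, col=0)
  v (down): (row=0, col=0) -> (row=1, col=0)
  ^ (up): (row=1, col=0) -> (row=0, col=0)
  < (left): blocked, stay at (row=0, col=0)
  > (right): (row=0, col=0) -> (row=0, col=1)
  v (down): (row=0, col=1) -> (row=1, col=1)
  > (right): (row=1, col=1) -> (row=1, col=2)
  < (left): (row=1, col=2) -> (row=1, col=1)
  ^ (up): (row=1, col=1) -> (row=0, col=1)
  v (down): (row=0, col=1) -> (row=1, col=1)
  v (down): (row=1, col=1) -> (row=2, col=1)
Final: (row=2, col=1)

Answer: Final position: (row=2, col=1)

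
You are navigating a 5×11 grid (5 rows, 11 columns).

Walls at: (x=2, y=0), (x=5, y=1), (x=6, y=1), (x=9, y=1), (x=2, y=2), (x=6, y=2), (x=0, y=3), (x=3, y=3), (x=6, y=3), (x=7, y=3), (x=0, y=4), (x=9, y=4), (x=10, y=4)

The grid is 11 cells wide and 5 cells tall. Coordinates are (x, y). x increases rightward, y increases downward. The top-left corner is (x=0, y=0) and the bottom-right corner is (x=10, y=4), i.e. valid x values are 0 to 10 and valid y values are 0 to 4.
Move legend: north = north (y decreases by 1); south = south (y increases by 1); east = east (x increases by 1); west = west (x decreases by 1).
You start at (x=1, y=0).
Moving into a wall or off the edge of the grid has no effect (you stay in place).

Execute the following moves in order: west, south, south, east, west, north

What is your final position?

Start: (x=1, y=0)
  west (west): (x=1, y=0) -> (x=0, y=0)
  south (south): (x=0, y=0) -> (x=0, y=1)
  south (south): (x=0, y=1) -> (x=0, y=2)
  east (east): (x=0, y=2) -> (x=1, y=2)
  west (west): (x=1, y=2) -> (x=0, y=2)
  north (north): (x=0, y=2) -> (x=0, y=1)
Final: (x=0, y=1)

Answer: Final position: (x=0, y=1)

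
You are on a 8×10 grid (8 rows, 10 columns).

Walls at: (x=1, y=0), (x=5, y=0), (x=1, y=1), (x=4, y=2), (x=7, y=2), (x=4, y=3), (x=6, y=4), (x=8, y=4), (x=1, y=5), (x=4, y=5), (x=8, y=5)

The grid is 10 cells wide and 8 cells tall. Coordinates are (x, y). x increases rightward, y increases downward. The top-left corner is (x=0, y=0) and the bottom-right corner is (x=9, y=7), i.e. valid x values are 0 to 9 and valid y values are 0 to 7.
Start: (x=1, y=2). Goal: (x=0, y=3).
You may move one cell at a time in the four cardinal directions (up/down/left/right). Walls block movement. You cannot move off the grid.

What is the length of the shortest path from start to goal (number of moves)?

Answer: Shortest path length: 2

Derivation:
BFS from (x=1, y=2) until reaching (x=0, y=3):
  Distance 0: (x=1, y=2)
  Distance 1: (x=0, y=2), (x=2, y=2), (x=1, y=3)
  Distance 2: (x=0, y=1), (x=2, y=1), (x=3, y=2), (x=0, y=3), (x=2, y=3), (x=1, y=4)  <- goal reached here
One shortest path (2 moves): (x=1, y=2) -> (x=0, y=2) -> (x=0, y=3)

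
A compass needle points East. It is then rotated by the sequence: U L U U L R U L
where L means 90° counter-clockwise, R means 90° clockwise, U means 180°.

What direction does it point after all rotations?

Answer: Final heading: West

Derivation:
Start: East
  U (U-turn (180°)) -> West
  L (left (90° counter-clockwise)) -> South
  U (U-turn (180°)) -> North
  U (U-turn (180°)) -> South
  L (left (90° counter-clockwise)) -> East
  R (right (90° clockwise)) -> South
  U (U-turn (180°)) -> North
  L (left (90° counter-clockwise)) -> West
Final: West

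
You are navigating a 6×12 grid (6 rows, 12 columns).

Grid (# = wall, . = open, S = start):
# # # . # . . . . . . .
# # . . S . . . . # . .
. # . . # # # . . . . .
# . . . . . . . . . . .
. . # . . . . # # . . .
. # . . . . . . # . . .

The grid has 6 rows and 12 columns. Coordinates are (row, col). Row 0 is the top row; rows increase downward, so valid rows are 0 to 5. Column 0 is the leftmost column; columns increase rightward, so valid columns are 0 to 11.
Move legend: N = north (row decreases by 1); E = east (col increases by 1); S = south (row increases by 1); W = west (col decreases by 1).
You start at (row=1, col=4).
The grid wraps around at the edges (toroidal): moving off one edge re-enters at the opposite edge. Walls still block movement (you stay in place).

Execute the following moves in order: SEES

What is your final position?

Answer: Final position: (row=1, col=6)

Derivation:
Start: (row=1, col=4)
  S (south): blocked, stay at (row=1, col=4)
  E (east): (row=1, col=4) -> (row=1, col=5)
  E (east): (row=1, col=5) -> (row=1, col=6)
  S (south): blocked, stay at (row=1, col=6)
Final: (row=1, col=6)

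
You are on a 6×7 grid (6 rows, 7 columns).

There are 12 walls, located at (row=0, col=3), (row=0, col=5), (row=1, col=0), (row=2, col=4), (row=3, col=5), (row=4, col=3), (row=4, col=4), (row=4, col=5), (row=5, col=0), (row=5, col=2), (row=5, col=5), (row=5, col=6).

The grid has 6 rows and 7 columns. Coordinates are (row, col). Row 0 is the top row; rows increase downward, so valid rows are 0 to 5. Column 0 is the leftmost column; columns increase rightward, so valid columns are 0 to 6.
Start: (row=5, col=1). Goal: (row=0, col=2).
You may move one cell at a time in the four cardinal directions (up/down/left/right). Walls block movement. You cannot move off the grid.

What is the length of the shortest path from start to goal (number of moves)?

Answer: Shortest path length: 6

Derivation:
BFS from (row=5, col=1) until reaching (row=0, col=2):
  Distance 0: (row=5, col=1)
  Distance 1: (row=4, col=1)
  Distance 2: (row=3, col=1), (row=4, col=0), (row=4, col=2)
  Distance 3: (row=2, col=1), (row=3, col=0), (row=3, col=2)
  Distance 4: (row=1, col=1), (row=2, col=0), (row=2, col=2), (row=3, col=3)
  Distance 5: (row=0, col=1), (row=1, col=2), (row=2, col=3), (row=3, col=4)
  Distance 6: (row=0, col=0), (row=0, col=2), (row=1, col=3)  <- goal reached here
One shortest path (6 moves): (row=5, col=1) -> (row=4, col=1) -> (row=4, col=2) -> (row=3, col=2) -> (row=2, col=2) -> (row=1, col=2) -> (row=0, col=2)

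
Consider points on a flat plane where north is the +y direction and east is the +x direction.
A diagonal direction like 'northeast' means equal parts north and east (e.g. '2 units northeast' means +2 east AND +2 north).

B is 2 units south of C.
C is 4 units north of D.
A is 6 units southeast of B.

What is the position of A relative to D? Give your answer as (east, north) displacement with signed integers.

Answer: A is at (east=6, north=-4) relative to D.

Derivation:
Place D at the origin (east=0, north=0).
  C is 4 units north of D: delta (east=+0, north=+4); C at (east=0, north=4).
  B is 2 units south of C: delta (east=+0, north=-2); B at (east=0, north=2).
  A is 6 units southeast of B: delta (east=+6, north=-6); A at (east=6, north=-4).
Therefore A relative to D: (east=6, north=-4).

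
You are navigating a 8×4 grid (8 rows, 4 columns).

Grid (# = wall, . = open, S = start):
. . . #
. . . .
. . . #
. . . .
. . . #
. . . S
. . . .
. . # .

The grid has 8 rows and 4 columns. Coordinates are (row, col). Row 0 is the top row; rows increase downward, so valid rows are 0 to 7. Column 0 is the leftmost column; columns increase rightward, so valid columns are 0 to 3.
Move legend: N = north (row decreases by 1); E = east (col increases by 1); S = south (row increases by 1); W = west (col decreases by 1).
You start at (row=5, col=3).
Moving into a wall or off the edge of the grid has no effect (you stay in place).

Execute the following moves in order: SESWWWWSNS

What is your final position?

Answer: Final position: (row=7, col=3)

Derivation:
Start: (row=5, col=3)
  S (south): (row=5, col=3) -> (row=6, col=3)
  E (east): blocked, stay at (row=6, col=3)
  S (south): (row=6, col=3) -> (row=7, col=3)
  [×4]W (west): blocked, stay at (row=7, col=3)
  S (south): blocked, stay at (row=7, col=3)
  N (north): (row=7, col=3) -> (row=6, col=3)
  S (south): (row=6, col=3) -> (row=7, col=3)
Final: (row=7, col=3)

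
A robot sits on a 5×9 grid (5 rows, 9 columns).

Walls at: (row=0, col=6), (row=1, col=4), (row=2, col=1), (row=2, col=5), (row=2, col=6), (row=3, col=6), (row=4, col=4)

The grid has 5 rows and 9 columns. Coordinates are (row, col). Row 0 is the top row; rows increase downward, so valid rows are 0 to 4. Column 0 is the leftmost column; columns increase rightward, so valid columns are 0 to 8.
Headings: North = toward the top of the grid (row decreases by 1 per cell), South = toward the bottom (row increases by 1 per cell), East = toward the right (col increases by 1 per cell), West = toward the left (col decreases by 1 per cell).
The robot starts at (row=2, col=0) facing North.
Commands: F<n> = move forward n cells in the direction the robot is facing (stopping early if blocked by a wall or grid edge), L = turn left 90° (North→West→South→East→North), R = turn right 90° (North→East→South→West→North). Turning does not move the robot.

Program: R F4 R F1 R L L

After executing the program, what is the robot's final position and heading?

Answer: Final position: (row=3, col=0), facing East

Derivation:
Start: (row=2, col=0), facing North
  R: turn right, now facing East
  F4: move forward 0/4 (blocked), now at (row=2, col=0)
  R: turn right, now facing South
  F1: move forward 1, now at (row=3, col=0)
  R: turn right, now facing West
  L: turn left, now facing South
  L: turn left, now facing East
Final: (row=3, col=0), facing East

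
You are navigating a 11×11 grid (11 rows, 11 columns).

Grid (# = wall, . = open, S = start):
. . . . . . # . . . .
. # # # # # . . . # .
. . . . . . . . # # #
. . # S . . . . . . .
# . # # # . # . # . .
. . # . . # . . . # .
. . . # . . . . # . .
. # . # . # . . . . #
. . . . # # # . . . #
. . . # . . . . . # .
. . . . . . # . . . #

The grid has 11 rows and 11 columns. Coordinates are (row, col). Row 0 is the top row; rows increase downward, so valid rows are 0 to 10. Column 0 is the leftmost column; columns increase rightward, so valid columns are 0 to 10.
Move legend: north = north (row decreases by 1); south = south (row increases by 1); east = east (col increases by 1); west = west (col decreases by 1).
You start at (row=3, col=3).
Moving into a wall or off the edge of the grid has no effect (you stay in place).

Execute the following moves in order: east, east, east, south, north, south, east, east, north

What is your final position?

Start: (row=3, col=3)
  east (east): (row=3, col=3) -> (row=3, col=4)
  east (east): (row=3, col=4) -> (row=3, col=5)
  east (east): (row=3, col=5) -> (row=3, col=6)
  south (south): blocked, stay at (row=3, col=6)
  north (north): (row=3, col=6) -> (row=2, col=6)
  south (south): (row=2, col=6) -> (row=3, col=6)
  east (east): (row=3, col=6) -> (row=3, col=7)
  east (east): (row=3, col=7) -> (row=3, col=8)
  north (north): blocked, stay at (row=3, col=8)
Final: (row=3, col=8)

Answer: Final position: (row=3, col=8)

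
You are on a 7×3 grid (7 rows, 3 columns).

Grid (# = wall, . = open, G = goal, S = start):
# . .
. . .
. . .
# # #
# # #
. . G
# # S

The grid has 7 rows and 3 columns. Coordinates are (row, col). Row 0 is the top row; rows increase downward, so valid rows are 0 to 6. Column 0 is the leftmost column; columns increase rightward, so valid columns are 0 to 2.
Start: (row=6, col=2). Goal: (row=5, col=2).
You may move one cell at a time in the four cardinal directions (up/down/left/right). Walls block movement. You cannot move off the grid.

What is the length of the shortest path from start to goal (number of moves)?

Answer: Shortest path length: 1

Derivation:
BFS from (row=6, col=2) until reaching (row=5, col=2):
  Distance 0: (row=6, col=2)
  Distance 1: (row=5, col=2)  <- goal reached here
One shortest path (1 moves): (row=6, col=2) -> (row=5, col=2)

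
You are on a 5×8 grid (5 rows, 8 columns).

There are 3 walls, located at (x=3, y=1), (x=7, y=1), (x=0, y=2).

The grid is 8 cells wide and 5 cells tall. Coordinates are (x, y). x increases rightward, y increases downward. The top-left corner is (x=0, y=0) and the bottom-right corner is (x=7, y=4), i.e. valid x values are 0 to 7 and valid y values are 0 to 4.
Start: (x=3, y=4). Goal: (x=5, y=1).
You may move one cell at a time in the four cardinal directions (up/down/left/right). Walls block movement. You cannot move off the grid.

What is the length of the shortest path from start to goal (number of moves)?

BFS from (x=3, y=4) until reaching (x=5, y=1):
  Distance 0: (x=3, y=4)
  Distance 1: (x=3, y=3), (x=2, y=4), (x=4, y=4)
  Distance 2: (x=3, y=2), (x=2, y=3), (x=4, y=3), (x=1, y=4), (x=5, y=4)
  Distance 3: (x=2, y=2), (x=4, y=2), (x=1, y=3), (x=5, y=3), (x=0, y=4), (x=6, y=4)
  Distance 4: (x=2, y=1), (x=4, y=1), (x=1, y=2), (x=5, y=2), (x=0, y=3), (x=6, y=3), (x=7, y=4)
  Distance 5: (x=2, y=0), (x=4, y=0), (x=1, y=1), (x=5, y=1), (x=6, y=2), (x=7, y=3)  <- goal reached here
One shortest path (5 moves): (x=3, y=4) -> (x=4, y=4) -> (x=5, y=4) -> (x=5, y=3) -> (x=5, y=2) -> (x=5, y=1)

Answer: Shortest path length: 5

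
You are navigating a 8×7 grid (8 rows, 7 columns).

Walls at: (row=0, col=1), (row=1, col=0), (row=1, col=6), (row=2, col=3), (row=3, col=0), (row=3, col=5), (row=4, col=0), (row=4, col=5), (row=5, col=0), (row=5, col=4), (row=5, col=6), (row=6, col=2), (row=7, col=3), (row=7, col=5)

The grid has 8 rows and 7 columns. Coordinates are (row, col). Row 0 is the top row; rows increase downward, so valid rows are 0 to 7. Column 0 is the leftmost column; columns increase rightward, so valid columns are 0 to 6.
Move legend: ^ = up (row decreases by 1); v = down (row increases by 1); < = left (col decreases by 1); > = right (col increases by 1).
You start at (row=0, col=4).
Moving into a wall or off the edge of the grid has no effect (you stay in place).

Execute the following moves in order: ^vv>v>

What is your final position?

Answer: Final position: (row=2, col=6)

Derivation:
Start: (row=0, col=4)
  ^ (up): blocked, stay at (row=0, col=4)
  v (down): (row=0, col=4) -> (row=1, col=4)
  v (down): (row=1, col=4) -> (row=2, col=4)
  > (right): (row=2, col=4) -> (row=2, col=5)
  v (down): blocked, stay at (row=2, col=5)
  > (right): (row=2, col=5) -> (row=2, col=6)
Final: (row=2, col=6)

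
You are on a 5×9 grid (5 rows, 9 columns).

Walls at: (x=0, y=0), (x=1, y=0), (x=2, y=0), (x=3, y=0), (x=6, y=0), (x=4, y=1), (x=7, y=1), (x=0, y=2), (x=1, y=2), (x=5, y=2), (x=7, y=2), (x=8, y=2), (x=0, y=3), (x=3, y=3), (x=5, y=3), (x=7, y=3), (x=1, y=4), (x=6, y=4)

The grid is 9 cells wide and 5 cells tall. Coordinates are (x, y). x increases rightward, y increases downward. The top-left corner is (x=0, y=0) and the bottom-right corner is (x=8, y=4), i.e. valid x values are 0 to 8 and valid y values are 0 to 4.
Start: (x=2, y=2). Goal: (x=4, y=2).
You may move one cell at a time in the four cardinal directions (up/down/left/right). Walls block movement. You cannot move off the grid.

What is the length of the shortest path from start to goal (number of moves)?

Answer: Shortest path length: 2

Derivation:
BFS from (x=2, y=2) until reaching (x=4, y=2):
  Distance 0: (x=2, y=2)
  Distance 1: (x=2, y=1), (x=3, y=2), (x=2, y=3)
  Distance 2: (x=1, y=1), (x=3, y=1), (x=4, y=2), (x=1, y=3), (x=2, y=4)  <- goal reached here
One shortest path (2 moves): (x=2, y=2) -> (x=3, y=2) -> (x=4, y=2)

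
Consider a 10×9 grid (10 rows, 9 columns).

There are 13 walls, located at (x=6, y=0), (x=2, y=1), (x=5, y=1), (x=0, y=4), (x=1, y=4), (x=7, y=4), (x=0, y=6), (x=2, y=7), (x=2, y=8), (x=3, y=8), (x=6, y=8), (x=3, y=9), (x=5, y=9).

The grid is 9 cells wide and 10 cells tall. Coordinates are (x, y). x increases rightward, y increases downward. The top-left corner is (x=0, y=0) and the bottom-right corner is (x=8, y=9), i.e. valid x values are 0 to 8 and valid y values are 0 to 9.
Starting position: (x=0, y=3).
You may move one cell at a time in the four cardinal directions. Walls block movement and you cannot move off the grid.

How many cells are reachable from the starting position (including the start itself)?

Answer: Reachable cells: 77

Derivation:
BFS flood-fill from (x=0, y=3):
  Distance 0: (x=0, y=3)
  Distance 1: (x=0, y=2), (x=1, y=3)
  Distance 2: (x=0, y=1), (x=1, y=2), (x=2, y=3)
  Distance 3: (x=0, y=0), (x=1, y=1), (x=2, y=2), (x=3, y=3), (x=2, y=4)
  Distance 4: (x=1, y=0), (x=3, y=2), (x=4, y=3), (x=3, y=4), (x=2, y=5)
  Distance 5: (x=2, y=0), (x=3, y=1), (x=4, y=2), (x=5, y=3), (x=4, y=4), (x=1, y=5), (x=3, y=5), (x=2, y=6)
  Distance 6: (x=3, y=0), (x=4, y=1), (x=5, y=2), (x=6, y=3), (x=5, y=4), (x=0, y=5), (x=4, y=5), (x=1, y=6), (x=3, y=6)
  Distance 7: (x=4, y=0), (x=6, y=2), (x=7, y=3), (x=6, y=4), (x=5, y=5), (x=4, y=6), (x=1, y=7), (x=3, y=7)
  Distance 8: (x=5, y=0), (x=6, y=1), (x=7, y=2), (x=8, y=3), (x=6, y=5), (x=5, y=6), (x=0, y=7), (x=4, y=7), (x=1, y=8)
  Distance 9: (x=7, y=1), (x=8, y=2), (x=8, y=4), (x=7, y=5), (x=6, y=6), (x=5, y=7), (x=0, y=8), (x=4, y=8), (x=1, y=9)
  Distance 10: (x=7, y=0), (x=8, y=1), (x=8, y=5), (x=7, y=6), (x=6, y=7), (x=5, y=8), (x=0, y=9), (x=2, y=9), (x=4, y=9)
  Distance 11: (x=8, y=0), (x=8, y=6), (x=7, y=7)
  Distance 12: (x=8, y=7), (x=7, y=8)
  Distance 13: (x=8, y=8), (x=7, y=9)
  Distance 14: (x=6, y=9), (x=8, y=9)
Total reachable: 77 (grid has 77 open cells total)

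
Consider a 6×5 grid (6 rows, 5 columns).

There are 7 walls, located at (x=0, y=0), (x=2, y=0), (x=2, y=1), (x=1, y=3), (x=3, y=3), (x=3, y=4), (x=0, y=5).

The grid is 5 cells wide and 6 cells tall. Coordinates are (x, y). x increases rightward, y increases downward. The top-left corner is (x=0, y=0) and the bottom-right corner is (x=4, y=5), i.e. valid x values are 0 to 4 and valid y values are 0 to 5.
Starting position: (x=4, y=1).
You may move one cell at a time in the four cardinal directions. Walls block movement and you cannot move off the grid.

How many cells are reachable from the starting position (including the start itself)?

BFS flood-fill from (x=4, y=1):
  Distance 0: (x=4, y=1)
  Distance 1: (x=4, y=0), (x=3, y=1), (x=4, y=2)
  Distance 2: (x=3, y=0), (x=3, y=2), (x=4, y=3)
  Distance 3: (x=2, y=2), (x=4, y=4)
  Distance 4: (x=1, y=2), (x=2, y=3), (x=4, y=5)
  Distance 5: (x=1, y=1), (x=0, y=2), (x=2, y=4), (x=3, y=5)
  Distance 6: (x=1, y=0), (x=0, y=1), (x=0, y=3), (x=1, y=4), (x=2, y=5)
  Distance 7: (x=0, y=4), (x=1, y=5)
Total reachable: 23 (grid has 23 open cells total)

Answer: Reachable cells: 23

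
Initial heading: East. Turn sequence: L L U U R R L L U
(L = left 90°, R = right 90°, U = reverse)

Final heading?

Start: East
  L (left (90° counter-clockwise)) -> North
  L (left (90° counter-clockwise)) -> West
  U (U-turn (180°)) -> East
  U (U-turn (180°)) -> West
  R (right (90° clockwise)) -> North
  R (right (90° clockwise)) -> East
  L (left (90° counter-clockwise)) -> North
  L (left (90° counter-clockwise)) -> West
  U (U-turn (180°)) -> East
Final: East

Answer: Final heading: East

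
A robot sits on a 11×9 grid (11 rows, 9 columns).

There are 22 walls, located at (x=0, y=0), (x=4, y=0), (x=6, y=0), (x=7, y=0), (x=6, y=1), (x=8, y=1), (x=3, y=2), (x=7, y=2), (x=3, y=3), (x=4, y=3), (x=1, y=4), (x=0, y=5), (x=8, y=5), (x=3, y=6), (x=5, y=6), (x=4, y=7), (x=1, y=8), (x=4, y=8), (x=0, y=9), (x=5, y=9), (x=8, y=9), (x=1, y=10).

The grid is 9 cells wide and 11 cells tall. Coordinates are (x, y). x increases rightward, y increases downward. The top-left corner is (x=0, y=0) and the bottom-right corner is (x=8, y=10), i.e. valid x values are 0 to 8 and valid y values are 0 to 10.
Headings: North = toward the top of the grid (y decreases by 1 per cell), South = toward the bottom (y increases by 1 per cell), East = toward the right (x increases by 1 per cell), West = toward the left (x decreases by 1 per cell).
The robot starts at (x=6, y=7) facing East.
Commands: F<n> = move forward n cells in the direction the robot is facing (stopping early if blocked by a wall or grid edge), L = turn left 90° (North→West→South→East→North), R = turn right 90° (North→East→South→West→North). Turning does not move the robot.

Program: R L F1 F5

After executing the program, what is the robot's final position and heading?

Start: (x=6, y=7), facing East
  R: turn right, now facing South
  L: turn left, now facing East
  F1: move forward 1, now at (x=7, y=7)
  F5: move forward 1/5 (blocked), now at (x=8, y=7)
Final: (x=8, y=7), facing East

Answer: Final position: (x=8, y=7), facing East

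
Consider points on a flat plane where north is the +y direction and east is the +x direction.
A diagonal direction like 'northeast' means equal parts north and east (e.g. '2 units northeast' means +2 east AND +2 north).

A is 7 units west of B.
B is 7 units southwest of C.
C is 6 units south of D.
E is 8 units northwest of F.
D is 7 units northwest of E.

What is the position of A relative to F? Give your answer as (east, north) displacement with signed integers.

Answer: A is at (east=-29, north=2) relative to F.

Derivation:
Place F at the origin (east=0, north=0).
  E is 8 units northwest of F: delta (east=-8, north=+8); E at (east=-8, north=8).
  D is 7 units northwest of E: delta (east=-7, north=+7); D at (east=-15, north=15).
  C is 6 units south of D: delta (east=+0, north=-6); C at (east=-15, north=9).
  B is 7 units southwest of C: delta (east=-7, north=-7); B at (east=-22, north=2).
  A is 7 units west of B: delta (east=-7, north=+0); A at (east=-29, north=2).
Therefore A relative to F: (east=-29, north=2).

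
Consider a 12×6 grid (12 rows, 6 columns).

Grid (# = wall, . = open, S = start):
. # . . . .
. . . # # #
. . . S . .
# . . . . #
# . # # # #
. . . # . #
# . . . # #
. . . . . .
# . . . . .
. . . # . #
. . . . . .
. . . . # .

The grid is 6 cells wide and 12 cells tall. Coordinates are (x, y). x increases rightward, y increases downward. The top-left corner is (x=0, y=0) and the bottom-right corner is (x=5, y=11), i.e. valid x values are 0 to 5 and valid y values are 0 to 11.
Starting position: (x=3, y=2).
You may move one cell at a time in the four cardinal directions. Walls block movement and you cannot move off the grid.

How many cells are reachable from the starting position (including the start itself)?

Answer: Reachable cells: 51

Derivation:
BFS flood-fill from (x=3, y=2):
  Distance 0: (x=3, y=2)
  Distance 1: (x=2, y=2), (x=4, y=2), (x=3, y=3)
  Distance 2: (x=2, y=1), (x=1, y=2), (x=5, y=2), (x=2, y=3), (x=4, y=3)
  Distance 3: (x=2, y=0), (x=1, y=1), (x=0, y=2), (x=1, y=3)
  Distance 4: (x=3, y=0), (x=0, y=1), (x=1, y=4)
  Distance 5: (x=0, y=0), (x=4, y=0), (x=1, y=5)
  Distance 6: (x=5, y=0), (x=0, y=5), (x=2, y=5), (x=1, y=6)
  Distance 7: (x=2, y=6), (x=1, y=7)
  Distance 8: (x=3, y=6), (x=0, y=7), (x=2, y=7), (x=1, y=8)
  Distance 9: (x=3, y=7), (x=2, y=8), (x=1, y=9)
  Distance 10: (x=4, y=7), (x=3, y=8), (x=0, y=9), (x=2, y=9), (x=1, y=10)
  Distance 11: (x=5, y=7), (x=4, y=8), (x=0, y=10), (x=2, y=10), (x=1, y=11)
  Distance 12: (x=5, y=8), (x=4, y=9), (x=3, y=10), (x=0, y=11), (x=2, y=11)
  Distance 13: (x=4, y=10), (x=3, y=11)
  Distance 14: (x=5, y=10)
  Distance 15: (x=5, y=11)
Total reachable: 51 (grid has 52 open cells total)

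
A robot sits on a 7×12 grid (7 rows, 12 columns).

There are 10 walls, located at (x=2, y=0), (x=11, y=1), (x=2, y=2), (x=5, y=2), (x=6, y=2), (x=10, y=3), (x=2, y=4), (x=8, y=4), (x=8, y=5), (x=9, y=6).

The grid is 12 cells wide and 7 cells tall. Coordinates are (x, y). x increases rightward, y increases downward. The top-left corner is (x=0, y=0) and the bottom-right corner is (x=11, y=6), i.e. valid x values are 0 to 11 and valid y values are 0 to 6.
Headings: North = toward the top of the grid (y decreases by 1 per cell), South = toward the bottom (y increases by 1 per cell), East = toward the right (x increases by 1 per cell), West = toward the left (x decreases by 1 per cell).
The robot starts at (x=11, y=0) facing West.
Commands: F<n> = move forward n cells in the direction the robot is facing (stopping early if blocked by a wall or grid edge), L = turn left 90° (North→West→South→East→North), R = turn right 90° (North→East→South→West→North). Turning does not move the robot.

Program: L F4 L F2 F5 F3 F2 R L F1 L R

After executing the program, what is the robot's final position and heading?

Start: (x=11, y=0), facing West
  L: turn left, now facing South
  F4: move forward 0/4 (blocked), now at (x=11, y=0)
  L: turn left, now facing East
  F2: move forward 0/2 (blocked), now at (x=11, y=0)
  F5: move forward 0/5 (blocked), now at (x=11, y=0)
  F3: move forward 0/3 (blocked), now at (x=11, y=0)
  F2: move forward 0/2 (blocked), now at (x=11, y=0)
  R: turn right, now facing South
  L: turn left, now facing East
  F1: move forward 0/1 (blocked), now at (x=11, y=0)
  L: turn left, now facing North
  R: turn right, now facing East
Final: (x=11, y=0), facing East

Answer: Final position: (x=11, y=0), facing East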